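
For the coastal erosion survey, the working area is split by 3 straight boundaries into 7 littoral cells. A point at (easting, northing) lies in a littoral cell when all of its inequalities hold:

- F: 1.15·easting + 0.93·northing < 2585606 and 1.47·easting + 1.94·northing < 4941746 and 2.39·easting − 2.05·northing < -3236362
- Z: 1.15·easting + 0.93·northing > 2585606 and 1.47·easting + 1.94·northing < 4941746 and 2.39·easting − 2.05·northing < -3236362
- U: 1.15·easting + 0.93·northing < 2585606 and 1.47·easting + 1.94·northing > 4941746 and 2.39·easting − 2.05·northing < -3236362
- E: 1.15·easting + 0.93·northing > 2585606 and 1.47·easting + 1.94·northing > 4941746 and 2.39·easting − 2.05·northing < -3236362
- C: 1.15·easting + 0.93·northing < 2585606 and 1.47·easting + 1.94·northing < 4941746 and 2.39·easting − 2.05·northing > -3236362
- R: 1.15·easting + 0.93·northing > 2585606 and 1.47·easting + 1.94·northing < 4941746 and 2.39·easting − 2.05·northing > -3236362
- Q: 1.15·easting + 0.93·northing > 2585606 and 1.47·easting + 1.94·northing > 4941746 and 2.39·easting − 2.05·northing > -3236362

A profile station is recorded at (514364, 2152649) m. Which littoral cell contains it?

1.15·514364 + 0.93·2152649 = 2593482.170, which is > 2585606
1.47·514364 + 1.94·2152649 = 4932254.140, which is < 4941746
2.39·514364 − 2.05·2152649 = -3183600.490, which is > -3236362
This sign pattern matches R.

R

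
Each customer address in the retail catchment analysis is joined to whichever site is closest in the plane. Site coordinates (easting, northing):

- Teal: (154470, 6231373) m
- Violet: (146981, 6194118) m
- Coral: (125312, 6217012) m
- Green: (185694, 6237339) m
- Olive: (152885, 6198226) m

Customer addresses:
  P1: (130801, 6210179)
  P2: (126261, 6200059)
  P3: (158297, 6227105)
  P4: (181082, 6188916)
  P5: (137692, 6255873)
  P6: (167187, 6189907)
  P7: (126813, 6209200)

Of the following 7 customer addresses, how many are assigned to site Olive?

P1 → Coral
P2 → Coral
P3 → Teal
P4 → Olive
P5 → Teal
P6 → Olive
P7 → Coral
2 of the 7 go to Olive.

2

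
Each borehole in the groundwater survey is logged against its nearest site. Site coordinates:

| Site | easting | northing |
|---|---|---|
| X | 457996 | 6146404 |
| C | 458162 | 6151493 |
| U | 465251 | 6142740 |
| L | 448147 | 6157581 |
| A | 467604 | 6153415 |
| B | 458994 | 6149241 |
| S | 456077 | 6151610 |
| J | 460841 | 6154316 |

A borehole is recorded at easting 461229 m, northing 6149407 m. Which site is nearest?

B

Squared distances to each site:
X: 19470298.000; C: 13757885.000; U: 60625373.000; L: 237953000.000; A: 56704689.000; B: 5022781.000; S: 31396313.000; J: 24248825.000.
Minimum at B.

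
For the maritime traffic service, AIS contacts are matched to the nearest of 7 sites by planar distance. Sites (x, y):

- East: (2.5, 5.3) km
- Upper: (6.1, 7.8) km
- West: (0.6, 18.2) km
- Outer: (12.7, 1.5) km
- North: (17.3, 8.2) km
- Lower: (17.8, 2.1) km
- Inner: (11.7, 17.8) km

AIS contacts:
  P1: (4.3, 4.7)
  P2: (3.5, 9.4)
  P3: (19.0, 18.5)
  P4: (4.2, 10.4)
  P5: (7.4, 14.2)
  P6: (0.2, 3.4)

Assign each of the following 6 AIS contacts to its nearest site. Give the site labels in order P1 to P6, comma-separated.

East, Upper, Inner, Upper, Inner, East

P1 → East (d²=3.60)
P2 → Upper (d²=9.32)
P3 → Inner (d²=53.78)
P4 → Upper (d²=10.37)
P5 → Inner (d²=31.45)
P6 → East (d²=8.90)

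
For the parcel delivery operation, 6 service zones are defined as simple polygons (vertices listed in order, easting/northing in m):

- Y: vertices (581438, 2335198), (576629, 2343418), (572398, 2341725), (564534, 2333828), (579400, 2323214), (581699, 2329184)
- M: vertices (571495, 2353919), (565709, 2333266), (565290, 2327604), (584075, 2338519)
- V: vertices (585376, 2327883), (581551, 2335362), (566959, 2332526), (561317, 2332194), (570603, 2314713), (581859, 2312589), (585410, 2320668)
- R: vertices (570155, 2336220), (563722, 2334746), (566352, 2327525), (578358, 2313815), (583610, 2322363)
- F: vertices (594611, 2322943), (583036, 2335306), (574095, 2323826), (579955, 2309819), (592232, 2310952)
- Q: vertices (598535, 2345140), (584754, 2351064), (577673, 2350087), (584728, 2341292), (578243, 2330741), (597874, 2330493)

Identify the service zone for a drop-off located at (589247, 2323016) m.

F

Cast a ray rightward from (589247, 2323016). For each polygon, the edges (by vertex number in listed order) whose endpoints lie on opposite sides of northing = 2323016, where each meets that height, and whether that is right or left of the point:
Y: no edge straddles that height → 0 crossings.
M: no edge straddles that height → 0 crossings.
V: 4–5 at easting≈566192.4 (left), 7–1 at easting≈585398.9 (left) → 0 crossings.
R: 3–4 at easting≈570300.6 (left), 5–1 at easting≈582975.9 (left) → 0 crossings.
F: 1–2 at easting≈594542.7 (right), 3–4 at easting≈574433.9 (left) → 1 crossing.
Q: no edge straddles that height → 0 crossings.
Only F has an odd count, so the point is inside F.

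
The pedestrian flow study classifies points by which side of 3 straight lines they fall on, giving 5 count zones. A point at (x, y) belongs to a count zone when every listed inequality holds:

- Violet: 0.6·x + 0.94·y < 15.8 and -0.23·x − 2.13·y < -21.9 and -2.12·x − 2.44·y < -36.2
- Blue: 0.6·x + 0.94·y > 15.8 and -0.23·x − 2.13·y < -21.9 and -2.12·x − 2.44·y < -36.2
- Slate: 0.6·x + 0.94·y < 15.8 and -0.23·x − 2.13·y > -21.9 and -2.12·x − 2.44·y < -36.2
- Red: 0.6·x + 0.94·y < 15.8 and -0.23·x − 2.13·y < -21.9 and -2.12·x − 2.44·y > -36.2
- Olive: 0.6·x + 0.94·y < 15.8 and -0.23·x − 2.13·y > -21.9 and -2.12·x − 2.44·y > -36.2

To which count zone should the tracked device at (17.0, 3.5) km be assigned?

Slate

0.6·17.0 + 0.94·3.5 = 13.490, which is < 15.8
-0.23·17.0 − 2.13·3.5 = -11.365, which is > -21.9
-2.12·17.0 − 2.44·3.5 = -44.580, which is < -36.2
This sign pattern matches Slate.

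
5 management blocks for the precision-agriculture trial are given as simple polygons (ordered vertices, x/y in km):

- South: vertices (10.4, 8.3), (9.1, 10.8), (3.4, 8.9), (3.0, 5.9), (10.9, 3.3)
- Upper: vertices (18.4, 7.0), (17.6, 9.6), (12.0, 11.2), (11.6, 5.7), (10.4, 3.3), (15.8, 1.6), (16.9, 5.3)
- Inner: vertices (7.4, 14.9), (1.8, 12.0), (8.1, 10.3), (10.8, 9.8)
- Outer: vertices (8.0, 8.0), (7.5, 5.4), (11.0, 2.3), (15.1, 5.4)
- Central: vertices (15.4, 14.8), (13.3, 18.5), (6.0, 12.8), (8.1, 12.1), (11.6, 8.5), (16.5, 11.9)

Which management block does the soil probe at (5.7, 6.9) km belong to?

South

Cast a ray rightward from (5.7, 6.9). For each polygon, the edges (by vertex number in listed order) whose endpoints lie on opposite sides of y = 6.9, where each meets that height, and whether that is right or left of the point:
South: 3–4 at x≈3.13 (left), 5–1 at x≈10.54 (right) → 1 crossing.
Upper: 3–4 at x≈11.69 (right), 7–1 at x≈18.31 (right) → 2 crossings.
Inner: no edge straddles that height → 0 crossings.
Outer: 1–2 at x≈7.79 (right), 4–1 at x≈11.00 (right) → 2 crossings.
Central: no edge straddles that height → 0 crossings.
Only South has an odd count, so the point is inside South.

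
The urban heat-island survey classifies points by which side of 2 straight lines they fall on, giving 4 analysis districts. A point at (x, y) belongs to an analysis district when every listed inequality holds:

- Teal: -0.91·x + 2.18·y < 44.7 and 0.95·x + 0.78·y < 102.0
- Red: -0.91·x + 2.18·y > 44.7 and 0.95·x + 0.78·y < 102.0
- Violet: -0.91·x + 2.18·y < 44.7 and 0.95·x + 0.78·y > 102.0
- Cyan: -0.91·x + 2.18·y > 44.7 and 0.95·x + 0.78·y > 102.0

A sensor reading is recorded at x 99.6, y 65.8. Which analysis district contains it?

-0.91·99.6 + 2.18·65.8 = 52.808, which is > 44.7
0.95·99.6 + 0.78·65.8 = 145.944, which is > 102.0
This sign pattern matches Cyan.

Cyan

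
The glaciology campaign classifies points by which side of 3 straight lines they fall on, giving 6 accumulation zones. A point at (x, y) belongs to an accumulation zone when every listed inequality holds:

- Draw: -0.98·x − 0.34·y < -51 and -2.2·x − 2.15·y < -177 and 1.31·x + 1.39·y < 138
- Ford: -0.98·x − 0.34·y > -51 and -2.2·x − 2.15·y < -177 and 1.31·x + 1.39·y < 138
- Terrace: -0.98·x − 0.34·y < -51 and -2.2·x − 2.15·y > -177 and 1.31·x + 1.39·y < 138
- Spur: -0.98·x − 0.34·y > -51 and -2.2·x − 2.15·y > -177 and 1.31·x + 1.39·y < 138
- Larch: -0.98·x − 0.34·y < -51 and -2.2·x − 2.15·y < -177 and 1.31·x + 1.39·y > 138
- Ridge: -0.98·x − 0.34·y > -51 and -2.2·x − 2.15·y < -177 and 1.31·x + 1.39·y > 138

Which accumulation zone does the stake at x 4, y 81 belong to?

Ford

-0.98·4 − 0.34·81 = -31.460, which is > -51
-2.2·4 − 2.15·81 = -182.950, which is < -177
1.31·4 + 1.39·81 = 117.830, which is < 138
This sign pattern matches Ford.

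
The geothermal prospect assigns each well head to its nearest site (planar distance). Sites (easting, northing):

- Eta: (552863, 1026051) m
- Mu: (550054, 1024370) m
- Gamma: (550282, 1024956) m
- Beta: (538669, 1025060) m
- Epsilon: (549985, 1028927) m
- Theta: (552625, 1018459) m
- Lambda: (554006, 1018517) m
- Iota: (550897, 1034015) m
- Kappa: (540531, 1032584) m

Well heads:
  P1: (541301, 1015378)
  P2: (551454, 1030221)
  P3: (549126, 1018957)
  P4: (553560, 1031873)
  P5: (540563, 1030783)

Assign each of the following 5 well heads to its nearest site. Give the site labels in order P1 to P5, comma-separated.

P1 → Beta (d²=100668548.00)
P2 → Epsilon (d²=3832397.00)
P3 → Theta (d²=12491005.00)
P4 → Iota (d²=11679733.00)
P5 → Kappa (d²=3244625.00)

Beta, Epsilon, Theta, Iota, Kappa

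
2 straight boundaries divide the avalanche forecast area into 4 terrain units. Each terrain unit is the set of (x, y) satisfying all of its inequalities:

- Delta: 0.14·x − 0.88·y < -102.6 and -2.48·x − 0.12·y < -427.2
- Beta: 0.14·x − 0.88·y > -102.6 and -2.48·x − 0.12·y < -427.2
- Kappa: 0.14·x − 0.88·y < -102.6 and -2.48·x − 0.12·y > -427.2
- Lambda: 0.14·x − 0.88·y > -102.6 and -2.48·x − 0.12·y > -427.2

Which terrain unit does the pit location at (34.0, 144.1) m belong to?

Kappa

0.14·34.0 − 0.88·144.1 = -122.048, which is < -102.6
-2.48·34.0 − 0.12·144.1 = -101.612, which is > -427.2
This sign pattern matches Kappa.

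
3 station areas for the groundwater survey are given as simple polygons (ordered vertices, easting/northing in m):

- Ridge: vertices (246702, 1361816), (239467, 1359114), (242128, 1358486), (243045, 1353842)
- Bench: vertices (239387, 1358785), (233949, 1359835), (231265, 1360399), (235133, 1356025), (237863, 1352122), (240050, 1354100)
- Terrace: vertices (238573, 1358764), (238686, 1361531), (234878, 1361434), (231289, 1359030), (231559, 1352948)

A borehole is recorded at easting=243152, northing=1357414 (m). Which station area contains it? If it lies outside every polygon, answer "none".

Cast a ray rightward from (243152, 1357414). For each polygon, the edges (by vertex number in listed order) whose endpoints lie on opposite sides of northing = 1357414, where each meets that height, and whether that is right or left of the point:
Ridge: 3–4 at easting≈242339.7 (left), 4–1 at easting≈244683.2 (right) → 1 crossing.
Bench: 3–4 at easting≈233904.7 (left), 6–1 at easting≈239581.0 (left) → 0 crossings.
Terrace: 4–5 at easting≈231360.7 (left), 5–1 at easting≈236944.9 (left) → 0 crossings.
Only Ridge has an odd count, so the point is inside Ridge.

Ridge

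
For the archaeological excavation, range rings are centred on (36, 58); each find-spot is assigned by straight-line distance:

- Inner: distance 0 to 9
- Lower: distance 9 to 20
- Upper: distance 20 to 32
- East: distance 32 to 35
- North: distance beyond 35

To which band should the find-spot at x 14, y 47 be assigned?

Distance = √((14−36)² + (47−58)²) = √(484.000 + 121.000) = 24.597.
20 ≤ 24.597 < 32 → Upper.

Upper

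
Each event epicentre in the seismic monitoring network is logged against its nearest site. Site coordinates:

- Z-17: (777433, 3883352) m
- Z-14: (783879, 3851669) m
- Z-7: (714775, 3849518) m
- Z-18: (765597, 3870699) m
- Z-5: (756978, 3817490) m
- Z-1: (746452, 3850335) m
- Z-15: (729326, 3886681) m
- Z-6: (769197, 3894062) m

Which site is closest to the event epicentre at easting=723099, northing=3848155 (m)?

Squared distances to each site:
Z-17: 4191012365.000; Z-14: 3706556596.000; Z-7: 71146745.000; Z-18: 2314311940.000; Z-5: 2088128866.000; Z-1: 550115009.000; Z-15: 1523028205.000; Z-6: 4232478253.000.
Minimum at Z-7.

Z-7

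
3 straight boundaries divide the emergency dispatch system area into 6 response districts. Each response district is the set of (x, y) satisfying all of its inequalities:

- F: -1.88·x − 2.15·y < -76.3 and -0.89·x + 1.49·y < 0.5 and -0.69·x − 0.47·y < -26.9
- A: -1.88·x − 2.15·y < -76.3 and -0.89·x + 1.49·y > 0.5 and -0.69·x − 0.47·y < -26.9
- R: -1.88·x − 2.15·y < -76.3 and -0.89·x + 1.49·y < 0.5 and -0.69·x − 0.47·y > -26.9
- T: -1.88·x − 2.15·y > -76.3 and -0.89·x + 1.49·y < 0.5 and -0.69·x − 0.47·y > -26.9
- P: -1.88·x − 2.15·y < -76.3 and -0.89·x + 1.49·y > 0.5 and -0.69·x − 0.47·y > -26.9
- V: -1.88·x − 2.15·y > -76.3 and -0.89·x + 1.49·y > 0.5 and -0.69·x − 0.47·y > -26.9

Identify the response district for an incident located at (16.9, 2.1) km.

-1.88·16.9 − 2.15·2.1 = -36.287, which is > -76.3
-0.89·16.9 + 1.49·2.1 = -11.912, which is < 0.5
-0.69·16.9 − 0.47·2.1 = -12.648, which is > -26.9
This sign pattern matches T.

T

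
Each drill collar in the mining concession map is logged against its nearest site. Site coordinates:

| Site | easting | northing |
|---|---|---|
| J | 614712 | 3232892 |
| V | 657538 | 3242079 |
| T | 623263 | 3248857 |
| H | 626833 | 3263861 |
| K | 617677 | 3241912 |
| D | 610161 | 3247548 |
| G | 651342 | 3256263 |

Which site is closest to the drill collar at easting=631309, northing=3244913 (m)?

Squared distances to each site:
J: 419964850.000; V: 695991997.000; T: 80293252.000; H: 379061280.000; K: 194837425.000; D: 454181129.000; G: 530143589.000.
Minimum at T.

T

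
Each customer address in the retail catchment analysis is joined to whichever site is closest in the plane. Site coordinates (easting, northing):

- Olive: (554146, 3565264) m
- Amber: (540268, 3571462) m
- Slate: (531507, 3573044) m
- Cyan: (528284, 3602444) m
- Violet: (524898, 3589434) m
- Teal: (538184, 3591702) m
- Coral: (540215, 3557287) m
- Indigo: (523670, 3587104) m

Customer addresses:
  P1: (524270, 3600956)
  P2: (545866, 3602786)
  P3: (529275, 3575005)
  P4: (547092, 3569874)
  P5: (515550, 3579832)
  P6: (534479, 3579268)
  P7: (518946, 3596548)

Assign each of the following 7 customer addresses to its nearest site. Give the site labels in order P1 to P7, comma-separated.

P1 → Cyan (d²=18326340.00)
P2 → Teal (d²=181868180.00)
P3 → Slate (d²=8827345.00)
P4 → Amber (d²=49088720.00)
P5 → Indigo (d²=118816384.00)
P6 → Slate (d²=47570960.00)
P7 → Violet (d²=86035300.00)

Cyan, Teal, Slate, Amber, Indigo, Slate, Violet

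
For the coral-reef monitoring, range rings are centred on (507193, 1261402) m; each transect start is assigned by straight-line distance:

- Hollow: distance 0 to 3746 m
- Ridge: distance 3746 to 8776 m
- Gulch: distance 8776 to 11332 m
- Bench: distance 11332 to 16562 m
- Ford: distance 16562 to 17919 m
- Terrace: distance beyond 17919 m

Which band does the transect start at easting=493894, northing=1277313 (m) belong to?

Distance = √((493894−507193)² + (1277313−1261402)²) = √(176863401.000 + 253159921.000) = 20737.004 m.
17919 ≤ 20737.004 < ∞ → Terrace.

Terrace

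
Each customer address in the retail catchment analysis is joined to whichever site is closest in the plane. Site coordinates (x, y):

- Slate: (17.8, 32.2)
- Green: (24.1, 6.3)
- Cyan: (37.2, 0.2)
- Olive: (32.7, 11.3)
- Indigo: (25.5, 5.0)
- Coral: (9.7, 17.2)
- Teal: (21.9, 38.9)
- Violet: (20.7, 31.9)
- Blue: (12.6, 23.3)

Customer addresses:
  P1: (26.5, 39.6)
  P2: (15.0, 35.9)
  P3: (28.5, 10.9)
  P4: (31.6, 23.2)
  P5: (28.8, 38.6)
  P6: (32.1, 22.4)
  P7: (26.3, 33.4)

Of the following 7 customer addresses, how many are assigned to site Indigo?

0

P1 → Teal
P2 → Slate
P3 → Olive
P4 → Olive
P5 → Teal
P6 → Olive
P7 → Violet
0 of the 7 go to Indigo.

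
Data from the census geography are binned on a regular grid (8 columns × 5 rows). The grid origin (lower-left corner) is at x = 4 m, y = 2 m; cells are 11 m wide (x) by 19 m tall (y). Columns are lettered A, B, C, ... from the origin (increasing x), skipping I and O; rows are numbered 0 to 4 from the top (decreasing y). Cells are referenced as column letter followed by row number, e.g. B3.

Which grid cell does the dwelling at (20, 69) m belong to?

B1

Column index: ⌊(20 − 4) / 11⌋ = ⌊1.455⌋ = 1 → column B
Row offset from origin: ⌊(69 − 2) / 19⌋ = ⌊3.526⌋ = 3 → row 1 (counted from top)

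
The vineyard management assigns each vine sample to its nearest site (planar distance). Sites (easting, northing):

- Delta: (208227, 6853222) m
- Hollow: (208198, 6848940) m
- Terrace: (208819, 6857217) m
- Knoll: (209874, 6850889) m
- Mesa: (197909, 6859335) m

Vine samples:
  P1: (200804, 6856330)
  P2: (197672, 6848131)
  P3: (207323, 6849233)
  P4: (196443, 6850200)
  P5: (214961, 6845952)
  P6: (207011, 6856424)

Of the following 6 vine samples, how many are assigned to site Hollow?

P1 → Mesa
P2 → Hollow
P3 → Hollow
P4 → Mesa
P5 → Knoll
P6 → Terrace
2 of the 6 go to Hollow.

2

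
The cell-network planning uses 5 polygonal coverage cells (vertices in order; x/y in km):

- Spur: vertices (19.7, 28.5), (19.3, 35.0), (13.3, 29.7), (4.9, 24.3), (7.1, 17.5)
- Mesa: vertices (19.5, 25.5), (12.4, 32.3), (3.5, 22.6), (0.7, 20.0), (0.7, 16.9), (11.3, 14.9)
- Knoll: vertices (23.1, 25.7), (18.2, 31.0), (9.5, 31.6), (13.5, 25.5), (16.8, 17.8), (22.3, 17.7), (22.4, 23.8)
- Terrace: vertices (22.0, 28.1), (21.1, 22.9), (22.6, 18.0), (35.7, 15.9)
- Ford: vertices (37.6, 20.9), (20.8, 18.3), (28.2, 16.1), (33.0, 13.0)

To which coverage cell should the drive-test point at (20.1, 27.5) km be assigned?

Cast a ray rightward from (20.1, 27.5). For each polygon, the edges (by vertex number in listed order) whose endpoints lie on opposite sides of y = 27.5, where each meets that height, and whether that is right or left of the point:
Spur: 3–4 at x≈9.88 (left), 5–1 at x≈18.55 (left) → 0 crossings.
Mesa: 1–2 at x≈17.41 (left), 2–3 at x≈8.00 (left) → 0 crossings.
Knoll: 1–2 at x≈21.44 (right), 3–4 at x≈12.19 (left) → 1 crossing.
Terrace: 1–2 at x≈21.90 (right), 4–1 at x≈22.67 (right) → 2 crossings.
Ford: no edge straddles that height → 0 crossings.
Only Knoll has an odd count, so the point is inside Knoll.

Knoll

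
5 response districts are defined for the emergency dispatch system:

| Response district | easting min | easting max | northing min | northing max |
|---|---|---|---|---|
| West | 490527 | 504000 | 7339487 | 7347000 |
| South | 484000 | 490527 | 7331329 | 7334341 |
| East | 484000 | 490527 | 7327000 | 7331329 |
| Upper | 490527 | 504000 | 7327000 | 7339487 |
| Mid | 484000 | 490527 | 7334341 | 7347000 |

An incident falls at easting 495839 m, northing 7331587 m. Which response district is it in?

The point has easting = 495839 and northing = 7331587.
Only Upper satisfies 490527 ≤ easting ≤ 504000 and 7327000 ≤ northing ≤ 7339487.

Upper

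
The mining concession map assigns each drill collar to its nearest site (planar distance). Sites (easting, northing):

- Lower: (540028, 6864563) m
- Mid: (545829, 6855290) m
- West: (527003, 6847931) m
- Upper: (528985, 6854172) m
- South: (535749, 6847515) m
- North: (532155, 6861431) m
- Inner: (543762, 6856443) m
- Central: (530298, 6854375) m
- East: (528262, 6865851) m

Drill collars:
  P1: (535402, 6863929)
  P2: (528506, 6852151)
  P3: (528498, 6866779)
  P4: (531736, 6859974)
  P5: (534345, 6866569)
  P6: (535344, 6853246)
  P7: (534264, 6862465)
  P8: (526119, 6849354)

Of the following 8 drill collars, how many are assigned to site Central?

P1 → North
P2 → Upper
P3 → East
P4 → North
P5 → North
P6 → Central
P7 → North
P8 → West
1 of the 8 goes to Central.

1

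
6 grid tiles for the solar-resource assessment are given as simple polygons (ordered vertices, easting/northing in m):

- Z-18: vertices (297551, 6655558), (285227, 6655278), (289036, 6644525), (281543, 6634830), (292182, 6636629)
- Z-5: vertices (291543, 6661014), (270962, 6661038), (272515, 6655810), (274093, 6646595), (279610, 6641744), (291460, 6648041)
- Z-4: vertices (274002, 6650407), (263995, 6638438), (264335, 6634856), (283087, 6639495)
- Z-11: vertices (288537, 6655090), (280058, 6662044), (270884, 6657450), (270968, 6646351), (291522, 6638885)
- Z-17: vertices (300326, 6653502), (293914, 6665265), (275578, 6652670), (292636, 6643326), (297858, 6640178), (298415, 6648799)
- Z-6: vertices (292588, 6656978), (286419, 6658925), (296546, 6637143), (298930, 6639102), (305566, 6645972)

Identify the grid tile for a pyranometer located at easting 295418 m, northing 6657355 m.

Cast a ray rightward from (295418, 6657355). For each polygon, the edges (by vertex number in listed order) whose endpoints lie on opposite sides of northing = 6657355, where each meets that height, and whether that is right or left of the point:
Z-18: no edge straddles that height → 0 crossings.
Z-5: 2–3 at easting≈272056.1 (left), 6–1 at easting≈291519.6 (left) → 0 crossings.
Z-4: no edge straddles that height → 0 crossings.
Z-11: 1–2 at easting≈285775.3 (left), 3–4 at easting≈270884.7 (left) → 0 crossings.
Z-17: 1–2 at easting≈298225.7 (right), 2–3 at easting≈282398.5 (left) → 1 crossing.
Z-6: 1–2 at easting≈291393.5 (left), 2–3 at easting≈287148.9 (left) → 0 crossings.
Only Z-17 has an odd count, so the point is inside Z-17.

Z-17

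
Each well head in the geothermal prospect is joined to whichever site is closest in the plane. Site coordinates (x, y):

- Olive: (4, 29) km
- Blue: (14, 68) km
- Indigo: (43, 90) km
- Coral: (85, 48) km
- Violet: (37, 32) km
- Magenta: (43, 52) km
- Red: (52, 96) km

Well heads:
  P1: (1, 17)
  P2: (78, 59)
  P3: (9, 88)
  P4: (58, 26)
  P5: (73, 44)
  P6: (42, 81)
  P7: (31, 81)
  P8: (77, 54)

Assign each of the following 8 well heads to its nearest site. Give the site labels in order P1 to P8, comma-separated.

Olive, Coral, Blue, Violet, Coral, Indigo, Indigo, Coral

P1 → Olive (d²=153.00)
P2 → Coral (d²=170.00)
P3 → Blue (d²=425.00)
P4 → Violet (d²=477.00)
P5 → Coral (d²=160.00)
P6 → Indigo (d²=82.00)
P7 → Indigo (d²=225.00)
P8 → Coral (d²=100.00)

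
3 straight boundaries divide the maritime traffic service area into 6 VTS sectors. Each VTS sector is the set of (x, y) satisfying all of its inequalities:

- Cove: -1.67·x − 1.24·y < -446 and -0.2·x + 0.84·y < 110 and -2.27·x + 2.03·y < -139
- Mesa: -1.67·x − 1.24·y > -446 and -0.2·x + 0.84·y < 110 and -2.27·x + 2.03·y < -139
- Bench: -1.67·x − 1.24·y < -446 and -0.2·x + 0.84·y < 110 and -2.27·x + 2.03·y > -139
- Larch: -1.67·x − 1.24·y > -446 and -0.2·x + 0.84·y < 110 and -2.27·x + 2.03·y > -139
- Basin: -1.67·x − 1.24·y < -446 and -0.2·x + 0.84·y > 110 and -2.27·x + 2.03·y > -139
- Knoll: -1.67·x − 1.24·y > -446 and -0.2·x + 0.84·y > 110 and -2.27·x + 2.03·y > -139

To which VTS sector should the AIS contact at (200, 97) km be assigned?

-1.67·200 − 1.24·97 = -454.280, which is < -446
-0.2·200 + 0.84·97 = 41.480, which is < 110
-2.27·200 + 2.03·97 = -257.090, which is < -139
This sign pattern matches Cove.

Cove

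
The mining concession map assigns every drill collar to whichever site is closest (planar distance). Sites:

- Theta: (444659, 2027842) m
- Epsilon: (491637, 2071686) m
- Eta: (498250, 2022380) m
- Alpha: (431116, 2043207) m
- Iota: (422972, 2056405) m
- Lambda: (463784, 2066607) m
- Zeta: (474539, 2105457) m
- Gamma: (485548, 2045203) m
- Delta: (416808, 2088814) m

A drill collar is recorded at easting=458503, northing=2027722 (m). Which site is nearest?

Theta

Squared distances to each site:
Theta: 191670736.000; Epsilon: 3030695252.000; Eta: 1608360973.000; Alpha: 989832994.000; Iota: 2085166450.000; Lambda: 1539932186.000; Zeta: 6299883521.000; Gamma: 1037017386.000; Delta: 5470705489.000.
Minimum at Theta.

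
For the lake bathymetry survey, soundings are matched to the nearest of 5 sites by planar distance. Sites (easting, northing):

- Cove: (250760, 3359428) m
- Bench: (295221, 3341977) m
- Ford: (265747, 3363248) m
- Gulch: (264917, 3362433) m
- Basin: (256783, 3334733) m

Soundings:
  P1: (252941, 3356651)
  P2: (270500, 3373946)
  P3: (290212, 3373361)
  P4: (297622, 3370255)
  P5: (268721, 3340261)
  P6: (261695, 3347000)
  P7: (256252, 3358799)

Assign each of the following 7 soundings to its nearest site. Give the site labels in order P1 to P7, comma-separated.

P1 → Cove (d²=12468490.00)
P2 → Ford (d²=137038213.00)
P3 → Ford (d²=700808994.00)
P4 → Bench (d²=805410085.00)
P5 → Basin (d²=173074628.00)
P6 → Basin (d²=174607033.00)
P7 → Cove (d²=30557705.00)

Cove, Ford, Ford, Bench, Basin, Basin, Cove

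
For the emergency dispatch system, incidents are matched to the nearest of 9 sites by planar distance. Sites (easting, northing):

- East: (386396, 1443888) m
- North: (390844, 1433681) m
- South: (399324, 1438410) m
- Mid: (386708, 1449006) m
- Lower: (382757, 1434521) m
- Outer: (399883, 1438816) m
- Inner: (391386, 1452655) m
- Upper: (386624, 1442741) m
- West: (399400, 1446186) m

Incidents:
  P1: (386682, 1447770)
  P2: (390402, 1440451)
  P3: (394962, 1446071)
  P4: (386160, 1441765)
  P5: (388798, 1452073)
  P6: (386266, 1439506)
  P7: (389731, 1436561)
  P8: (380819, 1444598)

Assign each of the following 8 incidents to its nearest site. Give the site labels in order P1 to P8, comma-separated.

Mid, Upper, West, Upper, Inner, Upper, North, East

P1 → Mid (d²=1528372.00)
P2 → Upper (d²=19517384.00)
P3 → West (d²=19709069.00)
P4 → Upper (d²=1167872.00)
P5 → Inner (d²=7036468.00)
P6 → Upper (d²=10593389.00)
P7 → North (d²=9533169.00)
P8 → East (d²=31607029.00)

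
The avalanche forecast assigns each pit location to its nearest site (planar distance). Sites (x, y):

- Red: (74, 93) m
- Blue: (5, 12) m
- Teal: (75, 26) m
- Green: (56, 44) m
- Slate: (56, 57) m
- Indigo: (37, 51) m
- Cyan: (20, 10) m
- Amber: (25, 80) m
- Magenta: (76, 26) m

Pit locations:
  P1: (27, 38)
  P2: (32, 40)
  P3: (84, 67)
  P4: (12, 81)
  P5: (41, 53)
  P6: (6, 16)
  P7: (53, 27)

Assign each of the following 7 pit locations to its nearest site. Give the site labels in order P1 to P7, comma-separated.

P1 → Indigo (d²=269.00)
P2 → Indigo (d²=146.00)
P3 → Red (d²=776.00)
P4 → Amber (d²=170.00)
P5 → Indigo (d²=20.00)
P6 → Blue (d²=17.00)
P7 → Green (d²=298.00)

Indigo, Indigo, Red, Amber, Indigo, Blue, Green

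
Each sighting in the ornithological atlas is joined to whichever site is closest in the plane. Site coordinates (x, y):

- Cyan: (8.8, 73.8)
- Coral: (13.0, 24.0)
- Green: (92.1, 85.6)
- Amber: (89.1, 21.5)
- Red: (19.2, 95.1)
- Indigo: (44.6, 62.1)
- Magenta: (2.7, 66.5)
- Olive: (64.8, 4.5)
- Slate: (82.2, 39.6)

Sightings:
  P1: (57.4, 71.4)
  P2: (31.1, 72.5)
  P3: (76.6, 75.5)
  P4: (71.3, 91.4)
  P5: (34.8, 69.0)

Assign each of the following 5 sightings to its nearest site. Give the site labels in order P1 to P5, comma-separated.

Indigo, Indigo, Green, Green, Indigo

P1 → Indigo (d²=250.33)
P2 → Indigo (d²=290.41)
P3 → Green (d²=342.26)
P4 → Green (d²=466.28)
P5 → Indigo (d²=143.65)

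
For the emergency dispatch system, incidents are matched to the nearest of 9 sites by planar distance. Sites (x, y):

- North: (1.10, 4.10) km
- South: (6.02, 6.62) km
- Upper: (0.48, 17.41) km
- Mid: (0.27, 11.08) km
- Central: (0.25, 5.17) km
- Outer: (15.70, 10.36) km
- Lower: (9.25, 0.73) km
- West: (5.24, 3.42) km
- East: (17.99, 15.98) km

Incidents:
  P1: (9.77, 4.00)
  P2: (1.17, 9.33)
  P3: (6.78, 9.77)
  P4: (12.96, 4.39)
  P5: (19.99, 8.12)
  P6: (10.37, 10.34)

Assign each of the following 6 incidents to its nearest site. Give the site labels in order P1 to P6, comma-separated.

P1 → Lower (d²=10.96)
P2 → Mid (d²=3.87)
P3 → South (d²=10.50)
P4 → Lower (d²=27.16)
P5 → Outer (d²=23.42)
P6 → Outer (d²=28.41)

Lower, Mid, South, Lower, Outer, Outer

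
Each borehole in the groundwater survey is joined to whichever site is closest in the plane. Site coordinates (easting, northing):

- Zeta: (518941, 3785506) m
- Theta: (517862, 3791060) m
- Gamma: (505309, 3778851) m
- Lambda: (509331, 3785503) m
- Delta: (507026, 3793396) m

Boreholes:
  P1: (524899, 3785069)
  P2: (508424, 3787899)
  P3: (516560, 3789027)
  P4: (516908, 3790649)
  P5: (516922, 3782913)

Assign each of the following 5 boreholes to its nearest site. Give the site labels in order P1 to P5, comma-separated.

Zeta, Lambda, Theta, Theta, Zeta

P1 → Zeta (d²=35688733.00)
P2 → Lambda (d²=6563465.00)
P3 → Theta (d²=5828293.00)
P4 → Theta (d²=1079037.00)
P5 → Zeta (d²=10800010.00)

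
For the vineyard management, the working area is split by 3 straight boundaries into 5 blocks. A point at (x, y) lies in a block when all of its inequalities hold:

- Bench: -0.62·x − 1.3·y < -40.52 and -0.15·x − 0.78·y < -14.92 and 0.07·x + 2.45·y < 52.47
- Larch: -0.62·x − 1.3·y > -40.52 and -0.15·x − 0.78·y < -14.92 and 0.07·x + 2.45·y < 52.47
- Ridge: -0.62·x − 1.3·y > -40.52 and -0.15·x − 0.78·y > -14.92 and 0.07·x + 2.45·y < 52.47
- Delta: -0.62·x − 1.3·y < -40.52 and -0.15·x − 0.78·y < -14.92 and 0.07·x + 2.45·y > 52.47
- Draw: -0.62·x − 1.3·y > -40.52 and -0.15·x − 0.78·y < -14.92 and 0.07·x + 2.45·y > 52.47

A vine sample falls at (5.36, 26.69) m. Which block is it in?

Draw

-0.62·5.36 − 1.3·26.69 = -38.020, which is > -40.52
-0.15·5.36 − 0.78·26.69 = -21.622, which is < -14.92
0.07·5.36 + 2.45·26.69 = 65.766, which is > 52.47
This sign pattern matches Draw.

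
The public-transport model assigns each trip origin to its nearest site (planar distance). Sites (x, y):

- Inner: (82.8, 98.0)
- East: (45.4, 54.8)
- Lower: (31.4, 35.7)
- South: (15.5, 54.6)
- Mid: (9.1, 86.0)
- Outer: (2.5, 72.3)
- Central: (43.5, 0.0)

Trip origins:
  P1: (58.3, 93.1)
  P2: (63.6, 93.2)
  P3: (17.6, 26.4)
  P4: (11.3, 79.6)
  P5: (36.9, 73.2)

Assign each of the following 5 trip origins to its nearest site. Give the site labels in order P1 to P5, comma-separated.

Inner, Inner, Lower, Mid, East

P1 → Inner (d²=624.26)
P2 → Inner (d²=391.68)
P3 → Lower (d²=276.93)
P4 → Mid (d²=45.80)
P5 → East (d²=410.81)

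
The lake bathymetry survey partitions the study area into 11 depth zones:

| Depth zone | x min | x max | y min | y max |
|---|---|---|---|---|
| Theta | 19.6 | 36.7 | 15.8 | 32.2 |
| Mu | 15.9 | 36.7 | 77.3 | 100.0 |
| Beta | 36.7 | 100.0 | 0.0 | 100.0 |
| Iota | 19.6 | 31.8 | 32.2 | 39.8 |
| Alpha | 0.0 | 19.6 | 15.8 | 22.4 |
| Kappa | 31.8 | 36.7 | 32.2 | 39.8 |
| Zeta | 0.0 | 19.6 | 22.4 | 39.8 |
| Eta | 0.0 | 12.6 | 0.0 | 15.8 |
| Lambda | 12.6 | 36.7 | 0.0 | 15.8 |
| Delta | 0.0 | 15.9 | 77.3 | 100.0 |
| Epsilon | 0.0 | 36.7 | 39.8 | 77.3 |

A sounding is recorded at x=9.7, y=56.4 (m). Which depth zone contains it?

The point has x = 9.7 and y = 56.4.
Only Epsilon satisfies 0.0 ≤ x ≤ 36.7 and 39.8 ≤ y ≤ 77.3.

Epsilon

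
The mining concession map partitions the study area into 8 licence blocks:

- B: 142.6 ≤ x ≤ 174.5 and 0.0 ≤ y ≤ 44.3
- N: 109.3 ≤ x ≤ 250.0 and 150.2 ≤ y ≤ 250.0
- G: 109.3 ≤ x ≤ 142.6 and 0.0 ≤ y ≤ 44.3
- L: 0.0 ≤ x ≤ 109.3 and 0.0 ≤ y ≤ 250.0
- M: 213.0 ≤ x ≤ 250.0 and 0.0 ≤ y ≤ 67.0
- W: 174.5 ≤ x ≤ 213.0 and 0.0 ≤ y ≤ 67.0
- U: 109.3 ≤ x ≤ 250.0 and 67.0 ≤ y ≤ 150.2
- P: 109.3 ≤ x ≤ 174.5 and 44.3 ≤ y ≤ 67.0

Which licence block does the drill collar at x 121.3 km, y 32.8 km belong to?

G

The point has x = 121.3 and y = 32.8.
Only G satisfies 109.3 ≤ x ≤ 142.6 and 0.0 ≤ y ≤ 44.3.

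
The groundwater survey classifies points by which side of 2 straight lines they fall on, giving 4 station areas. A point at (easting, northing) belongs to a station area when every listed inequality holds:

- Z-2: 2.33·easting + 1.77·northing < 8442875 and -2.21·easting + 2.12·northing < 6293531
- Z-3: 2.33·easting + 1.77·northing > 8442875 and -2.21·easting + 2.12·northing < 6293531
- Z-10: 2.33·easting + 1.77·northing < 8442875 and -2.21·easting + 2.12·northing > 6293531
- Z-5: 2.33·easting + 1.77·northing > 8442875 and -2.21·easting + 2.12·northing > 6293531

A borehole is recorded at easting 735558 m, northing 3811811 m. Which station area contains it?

2.33·735558 + 1.77·3811811 = 8460755.610, which is > 8442875
-2.21·735558 + 2.12·3811811 = 6455456.140, which is > 6293531
This sign pattern matches Z-5.

Z-5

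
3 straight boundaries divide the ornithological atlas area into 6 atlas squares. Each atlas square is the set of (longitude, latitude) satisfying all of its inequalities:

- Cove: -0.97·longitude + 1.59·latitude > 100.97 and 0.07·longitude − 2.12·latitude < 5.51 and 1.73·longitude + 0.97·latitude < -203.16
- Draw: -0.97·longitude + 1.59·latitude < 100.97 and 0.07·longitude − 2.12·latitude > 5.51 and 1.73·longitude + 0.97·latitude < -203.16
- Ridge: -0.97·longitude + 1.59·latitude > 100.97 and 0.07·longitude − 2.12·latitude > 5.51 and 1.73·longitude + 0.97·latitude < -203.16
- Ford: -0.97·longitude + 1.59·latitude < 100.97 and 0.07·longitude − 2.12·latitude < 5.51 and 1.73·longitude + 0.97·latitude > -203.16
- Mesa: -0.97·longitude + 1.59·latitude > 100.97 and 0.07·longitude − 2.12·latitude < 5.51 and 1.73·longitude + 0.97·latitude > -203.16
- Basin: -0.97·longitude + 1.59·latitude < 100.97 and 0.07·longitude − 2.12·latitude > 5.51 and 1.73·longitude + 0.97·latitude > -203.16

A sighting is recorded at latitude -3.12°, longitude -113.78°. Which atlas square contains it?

-0.97·-113.78 + 1.59·-3.12 = 105.406, which is > 100.97
0.07·-113.78 − 2.12·-3.12 = -1.350, which is < 5.51
1.73·-113.78 + 0.97·-3.12 = -199.866, which is > -203.16
This sign pattern matches Mesa.

Mesa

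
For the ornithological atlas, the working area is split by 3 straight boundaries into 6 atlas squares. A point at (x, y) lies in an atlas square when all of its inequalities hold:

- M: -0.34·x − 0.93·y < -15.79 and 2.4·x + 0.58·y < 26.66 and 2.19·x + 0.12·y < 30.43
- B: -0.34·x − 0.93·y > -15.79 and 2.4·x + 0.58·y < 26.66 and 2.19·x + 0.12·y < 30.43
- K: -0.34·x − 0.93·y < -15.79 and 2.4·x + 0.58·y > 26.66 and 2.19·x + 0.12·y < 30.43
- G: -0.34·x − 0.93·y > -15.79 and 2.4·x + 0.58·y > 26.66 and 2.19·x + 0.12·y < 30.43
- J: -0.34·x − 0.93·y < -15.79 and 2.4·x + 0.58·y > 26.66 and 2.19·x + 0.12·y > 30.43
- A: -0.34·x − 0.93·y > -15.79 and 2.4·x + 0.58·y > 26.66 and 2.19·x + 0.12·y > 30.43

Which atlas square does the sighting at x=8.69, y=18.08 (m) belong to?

-0.34·8.69 − 0.93·18.08 = -19.769, which is < -15.79
2.4·8.69 + 0.58·18.08 = 31.342, which is > 26.66
2.19·8.69 + 0.12·18.08 = 21.201, which is < 30.43
This sign pattern matches K.

K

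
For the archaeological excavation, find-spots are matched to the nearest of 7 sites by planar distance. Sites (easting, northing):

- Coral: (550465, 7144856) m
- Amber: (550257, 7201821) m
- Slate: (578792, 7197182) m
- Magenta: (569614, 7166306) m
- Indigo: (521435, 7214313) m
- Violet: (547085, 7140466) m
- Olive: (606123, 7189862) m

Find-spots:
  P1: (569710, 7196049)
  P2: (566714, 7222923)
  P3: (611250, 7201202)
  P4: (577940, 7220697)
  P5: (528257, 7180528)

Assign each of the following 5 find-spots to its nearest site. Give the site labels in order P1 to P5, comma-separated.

P1 → Slate (d²=83766413.00)
P2 → Amber (d²=716127253.00)
P3 → Olive (d²=154881729.00)
P4 → Slate (d²=553681129.00)
P5 → Amber (d²=937391849.00)

Slate, Amber, Olive, Slate, Amber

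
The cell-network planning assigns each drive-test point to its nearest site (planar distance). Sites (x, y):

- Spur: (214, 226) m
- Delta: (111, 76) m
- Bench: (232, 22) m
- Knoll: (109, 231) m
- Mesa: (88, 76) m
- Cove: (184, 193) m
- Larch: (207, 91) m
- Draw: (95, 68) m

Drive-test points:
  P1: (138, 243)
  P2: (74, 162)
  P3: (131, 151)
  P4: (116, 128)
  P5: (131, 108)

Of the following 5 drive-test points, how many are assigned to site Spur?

P1 → Knoll
P2 → Knoll
P3 → Cove
P4 → Delta
P5 → Delta
0 of the 5 go to Spur.

0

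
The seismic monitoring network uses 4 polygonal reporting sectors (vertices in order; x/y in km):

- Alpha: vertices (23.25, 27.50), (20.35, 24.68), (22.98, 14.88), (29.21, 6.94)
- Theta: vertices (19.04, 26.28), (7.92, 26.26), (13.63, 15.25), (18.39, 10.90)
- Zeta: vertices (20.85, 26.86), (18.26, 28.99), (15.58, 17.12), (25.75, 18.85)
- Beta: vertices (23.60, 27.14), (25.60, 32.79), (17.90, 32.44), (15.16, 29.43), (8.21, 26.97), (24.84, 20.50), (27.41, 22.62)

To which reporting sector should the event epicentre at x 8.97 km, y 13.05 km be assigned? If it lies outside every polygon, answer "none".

Cast a ray rightward from (8.97, 13.05). For each polygon, the edges (by vertex number in listed order) whose endpoints lie on opposite sides of y = 13.05, where each meets that height, and whether that is right or left of the point:
Alpha: 3–4 at x≈24.416 (right), 4–1 at x≈27.439 (right) → 2 crossings.
Theta: 3–4 at x≈16.037 (right), 4–1 at x≈18.481 (right) → 2 crossings.
Zeta: no edge straddles that height → 0 crossings.
Beta: no edge straddles that height → 0 crossings.
All counts are even, so the point lies outside every listed polygon.

none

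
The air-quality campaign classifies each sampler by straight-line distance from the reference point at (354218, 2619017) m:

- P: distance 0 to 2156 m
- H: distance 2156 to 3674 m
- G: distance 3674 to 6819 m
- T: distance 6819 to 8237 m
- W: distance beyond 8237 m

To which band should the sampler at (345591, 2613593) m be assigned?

Distance = √((345591−354218)² + (2613593−2619017)²) = √(74425129.000 + 29419776.000) = 10190.432 m.
8237 ≤ 10190.432 < ∞ → W.

W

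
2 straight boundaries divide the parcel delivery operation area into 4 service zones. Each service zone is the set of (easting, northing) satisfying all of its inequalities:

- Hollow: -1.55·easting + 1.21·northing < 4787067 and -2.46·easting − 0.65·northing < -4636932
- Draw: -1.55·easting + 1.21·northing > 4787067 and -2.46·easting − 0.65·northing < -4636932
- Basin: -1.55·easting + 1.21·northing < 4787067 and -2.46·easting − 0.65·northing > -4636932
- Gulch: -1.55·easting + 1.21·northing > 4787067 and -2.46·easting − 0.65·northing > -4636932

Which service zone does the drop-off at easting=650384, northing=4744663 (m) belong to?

-1.55·650384 + 1.21·4744663 = 4732947.030, which is < 4787067
-2.46·650384 − 0.65·4744663 = -4683975.590, which is < -4636932
This sign pattern matches Hollow.

Hollow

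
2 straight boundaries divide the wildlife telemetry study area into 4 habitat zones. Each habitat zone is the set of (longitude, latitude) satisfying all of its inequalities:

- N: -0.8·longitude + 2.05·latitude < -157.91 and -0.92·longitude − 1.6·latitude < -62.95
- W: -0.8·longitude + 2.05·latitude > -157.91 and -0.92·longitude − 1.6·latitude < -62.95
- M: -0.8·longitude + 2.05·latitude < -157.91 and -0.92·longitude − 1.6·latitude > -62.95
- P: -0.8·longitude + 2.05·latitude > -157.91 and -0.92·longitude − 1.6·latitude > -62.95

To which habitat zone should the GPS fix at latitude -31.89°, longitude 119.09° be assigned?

M

-0.8·119.09 + 2.05·-31.89 = -160.647, which is < -157.91
-0.92·119.09 − 1.6·-31.89 = -58.539, which is > -62.95
This sign pattern matches M.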